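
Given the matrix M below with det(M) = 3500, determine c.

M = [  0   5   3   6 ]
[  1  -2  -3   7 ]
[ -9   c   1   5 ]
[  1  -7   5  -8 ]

8

Expanding along the row containing c, det(M) is linear in c: det(M) = (-93)·c + (4244).
Set (-93)·c + (4244) = 3500  ⇒  (-93)·c = -744  ⇒  c = 8.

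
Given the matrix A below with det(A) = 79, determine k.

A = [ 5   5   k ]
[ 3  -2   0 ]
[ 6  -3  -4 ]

Expanding along the row containing k, det(A) is linear in k: det(A) = (3)·k + (100).
Set (3)·k + (100) = 79  ⇒  (3)·k = -21  ⇒  k = -7.

-7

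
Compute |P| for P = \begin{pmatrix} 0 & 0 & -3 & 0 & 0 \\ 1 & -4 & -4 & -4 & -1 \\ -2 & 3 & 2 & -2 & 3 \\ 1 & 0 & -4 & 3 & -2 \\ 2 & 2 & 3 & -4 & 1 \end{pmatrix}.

Expand along row 1 (it has 4 zeros):
  + (-3) · M_13   where M_13 = det([1 -4 -4 -1; -2 3 -2 3; 1 0 3 -2; 2 2 -4 1]) = 41
det = (+1)·(-3)·(41) = -123

The determinant is -123.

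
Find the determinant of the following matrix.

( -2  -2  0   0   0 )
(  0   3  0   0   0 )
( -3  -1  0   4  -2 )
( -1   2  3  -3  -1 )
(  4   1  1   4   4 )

The matrix is block lower-triangular with a 2×2 block and a 3×3 block on the diagonal, so its determinant equals the product of the determinants of the diagonal blocks.
det of the 2×2 block = -6
det of the 3×3 block = -82
det = (-6)·(-82) = 492

The determinant is 492.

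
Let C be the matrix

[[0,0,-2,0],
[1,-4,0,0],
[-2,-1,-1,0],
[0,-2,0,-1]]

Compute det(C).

Expand along row 1 (it has 3 zeros):
  + (-2) · M_13   where M_13 = det([1 -4 0; -2 -1 0; 0 -2 -1]) = 9
det = (+1)·(-2)·(9) = -18

|C| = -18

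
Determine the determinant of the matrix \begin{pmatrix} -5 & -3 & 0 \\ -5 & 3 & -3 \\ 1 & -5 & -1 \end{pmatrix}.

114

Expand along row 1:
  + (-5) · |3 -3; -5 -1| = (-5)·(-3 − 15) = 90
  − (-3) · |-5 -3; 1 -1| = −(-3)·(5 − (-3)) = 24
Sum: (90) + (24) = 114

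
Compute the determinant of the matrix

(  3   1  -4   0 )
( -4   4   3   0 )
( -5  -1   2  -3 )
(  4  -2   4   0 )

Expand along column 4 (it has 3 zeros):
  − (-3) · M_34   where M_34 = det([3 1 -4; -4 4 3; 4 -2 4]) = 126
det = (-1)·(-3)·(126) = 378

378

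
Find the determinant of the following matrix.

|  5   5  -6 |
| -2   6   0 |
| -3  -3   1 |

-104

Expand along column 3:
  + (-6) · |-2 6; -3 -3| = (-6)·(6 − (-18)) = -144
  + 1 · |5 5; -2 6| = 1·(30 − (-10)) = 40
Sum: (-144) + (40) = -104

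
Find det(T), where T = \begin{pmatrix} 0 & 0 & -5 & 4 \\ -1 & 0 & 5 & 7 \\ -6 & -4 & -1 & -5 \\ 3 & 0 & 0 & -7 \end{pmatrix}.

-520

Expand along column 2 (it has 3 zeros):
  − (-4) · M_32   where M_32 = det([0 -5 4; -1 5 7; 3 0 -7]) = -130
det = (-1)·(-4)·(-130) = -520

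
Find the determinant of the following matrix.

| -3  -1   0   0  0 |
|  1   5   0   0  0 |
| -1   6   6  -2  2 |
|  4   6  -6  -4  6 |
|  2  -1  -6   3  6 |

4704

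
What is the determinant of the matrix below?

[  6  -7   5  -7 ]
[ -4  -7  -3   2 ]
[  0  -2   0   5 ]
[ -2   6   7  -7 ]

3310

Expand along row 3 (it has 2 zeros):
  − (-2) · M_32   where M_32 = det([6 5 -7; -4 -3 2; -2 7 -7]) = 120
  − (5) · M_34   where M_34 = det([6 -7 5; -4 -7 -3; -2 6 7]) = -614
det = (-1)·(-2)·(120) + (-1)·(5)·(-614) = 3310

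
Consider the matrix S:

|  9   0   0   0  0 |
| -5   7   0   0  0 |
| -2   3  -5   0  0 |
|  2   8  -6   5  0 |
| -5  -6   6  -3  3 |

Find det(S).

S is lower triangular, so det(S) is the product of the diagonal entries:
det = (9) · (7) · (-5) · (5) · (3) = -4725

-4725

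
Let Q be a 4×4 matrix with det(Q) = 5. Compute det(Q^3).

125

det(Q^3) = (det Q)^3 = (5)^3 = 125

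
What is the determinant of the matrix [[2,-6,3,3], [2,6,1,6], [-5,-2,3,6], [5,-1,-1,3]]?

Expand along row 1:
  + (2) · M_11   where M_11 = det([6 1 6; -2 3 6; -1 -1 3]) = 120
  − (-6) · M_12   where M_12 = det([2 1 6; -5 3 6; 5 -1 3]) = 15
  + (3) · M_13   where M_13 = det([2 6 6; -5 -2 6; 5 -1 3]) = 360
  − (3) · M_14   where M_14 = det([2 6 1; -5 -2 3; 5 -1 -1]) = 85
det = (+1)·(2)·(120) + (-1)·(-6)·(15) + (+1)·(3)·(360) + (-1)·(3)·(85) = 1155

The determinant is 1155.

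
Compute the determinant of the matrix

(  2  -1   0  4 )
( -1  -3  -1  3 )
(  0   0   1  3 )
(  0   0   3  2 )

The determinant is 49.

The matrix is block upper-triangular with a 2×2 block and a 2×2 block on the diagonal, so its determinant equals the product of the determinants of the diagonal blocks.
det of the 2×2 block = -7
det of the 2×2 block = -7
det = (-7)·(-7) = 49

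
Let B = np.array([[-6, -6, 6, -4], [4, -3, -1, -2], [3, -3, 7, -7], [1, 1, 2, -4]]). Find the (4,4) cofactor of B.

Delete row 4 and column 4; the remaining 3×3 submatrix is [-6 -6 6; 4 -3 -1; 3 -3 7].
Its determinant is 312.
The cofactor carries sign (−1)^(4+4) = +1, so C_{4,4} = +(312) = 312.

312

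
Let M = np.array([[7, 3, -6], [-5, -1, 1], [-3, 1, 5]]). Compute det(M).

Expand along row 1:
  + 7 · |-1 1; 1 5| = 7·(-5 − 1) = -42
  − 3 · |-5 1; -3 5| = −3·(-25 − (-3)) = 66
  + (-6) · |-5 -1; -3 1| = (-6)·(-5 − 3) = 48
Sum: (-42) + (66) + (48) = 72

The determinant is 72.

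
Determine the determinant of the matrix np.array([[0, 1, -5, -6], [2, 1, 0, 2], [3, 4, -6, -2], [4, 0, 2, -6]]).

126

Expand along row 1 (it has 1 zero):
  − (1) · M_12   where M_12 = det([2 0 2; 3 -6 -2; 4 2 -6]) = 140
  + (-5) · M_13   where M_13 = det([2 1 2; 3 4 -2; 4 0 -6]) = -70
  − (-6) · M_14   where M_14 = det([2 1 0; 3 4 -6; 4 0 2]) = -14
det = (-1)·(1)·(140) + (+1)·(-5)·(-70) + (-1)·(-6)·(-14) = 126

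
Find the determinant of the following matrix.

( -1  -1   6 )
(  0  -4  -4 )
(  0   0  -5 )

-20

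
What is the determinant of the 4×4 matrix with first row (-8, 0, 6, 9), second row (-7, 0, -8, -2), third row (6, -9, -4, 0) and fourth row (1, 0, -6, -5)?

Expand along column 2 (it has 3 zeros):
  − (-9) · M_32   where M_32 = det([-8 6 9; -7 -8 -2; 1 -6 -5]) = 4
det = (-1)·(-9)·(4) = 36

36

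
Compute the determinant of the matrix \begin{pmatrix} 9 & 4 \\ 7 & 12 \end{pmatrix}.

80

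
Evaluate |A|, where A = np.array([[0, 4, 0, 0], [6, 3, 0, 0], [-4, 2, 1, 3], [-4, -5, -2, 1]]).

A is block lower-triangular with a 2×2 block and a 2×2 block on the diagonal, so its determinant equals the product of the determinants of the diagonal blocks.
det of the 2×2 block = -24
det of the 2×2 block = 7
det = (-24)·(7) = -168

-168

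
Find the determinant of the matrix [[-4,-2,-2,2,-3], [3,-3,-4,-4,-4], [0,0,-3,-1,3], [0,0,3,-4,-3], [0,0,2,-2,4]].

1620

The matrix is block upper-triangular with a 2×2 block and a 3×3 block on the diagonal, so its determinant equals the product of the determinants of the diagonal blocks.
det of the 2×2 block = 18
det of the 3×3 block = 90
det = (18)·(90) = 1620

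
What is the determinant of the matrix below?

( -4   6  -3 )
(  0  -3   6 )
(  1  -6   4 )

Expand along column 1:
  + (-4) · |-3 6; -6 4| = (-4)·(-12 − (-36)) = -96
  + 1 · |6 -3; -3 6| = 1·(36 − 9) = 27
Sum: (-96) + (27) = -69

-69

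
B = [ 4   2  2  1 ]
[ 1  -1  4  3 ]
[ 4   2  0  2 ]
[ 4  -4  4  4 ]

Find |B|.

-168

Expand along row 3 (it has 1 zero):
  + (4) · M_31   where M_31 = det([2 2 1; -1 4 3; -4 4 4]) = 4
  − (2) · M_32   where M_32 = det([4 2 1; 1 4 3; 4 4 4]) = 20
  − (2) · M_34   where M_34 = det([4 2 2; 1 -1 4; 4 -4 4]) = 72
det = (+1)·(4)·(4) + (-1)·(2)·(20) + (-1)·(2)·(72) = -168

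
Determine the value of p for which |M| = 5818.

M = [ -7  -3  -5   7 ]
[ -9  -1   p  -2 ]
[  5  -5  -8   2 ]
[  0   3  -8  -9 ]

p = 0

Expanding along the column containing p, det(M) is linear in p: det(M) = (303)·p + (5818).
Set (303)·p + (5818) = 5818  ⇒  (303)·p = 0  ⇒  p = 0.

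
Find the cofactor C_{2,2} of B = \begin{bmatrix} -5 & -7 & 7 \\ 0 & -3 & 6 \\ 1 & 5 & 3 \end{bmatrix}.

The cofactor is -22.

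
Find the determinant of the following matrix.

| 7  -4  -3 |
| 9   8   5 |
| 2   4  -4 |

Expand along row 1:
  + 7 · |8 5; 4 -4| = 7·(-32 − 20) = -364
  − (-4) · |9 5; 2 -4| = −(-4)·(-36 − 10) = -184
  + (-3) · |9 8; 2 4| = (-3)·(36 − 16) = -60
Sum: (-364) + (-184) + (-60) = -608

The determinant is -608.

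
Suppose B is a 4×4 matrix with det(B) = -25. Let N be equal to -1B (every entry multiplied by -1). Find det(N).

For a 4×4 matrix, det(-1B) = (-1)^4·det(B) = 1·det(B).
det(N) = (1)·(-25) = -25

|N| = -25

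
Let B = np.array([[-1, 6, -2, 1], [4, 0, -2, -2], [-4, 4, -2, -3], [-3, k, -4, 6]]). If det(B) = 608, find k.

Expanding along the row containing k, det(B) is linear in k: det(B) = (-58)·k + (956).
Set (-58)·k + (956) = 608  ⇒  (-58)·k = -348  ⇒  k = 6.

6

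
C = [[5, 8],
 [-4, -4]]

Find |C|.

12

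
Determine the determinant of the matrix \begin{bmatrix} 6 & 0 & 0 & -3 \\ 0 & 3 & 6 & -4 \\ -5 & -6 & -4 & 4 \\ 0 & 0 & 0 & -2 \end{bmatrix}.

Expand along row 4 (it has 3 zeros):
  + (-2) · M_44   where M_44 = det([6 0 0; 0 3 6; -5 -6 -4]) = 144
det = (+1)·(-2)·(144) = -288

-288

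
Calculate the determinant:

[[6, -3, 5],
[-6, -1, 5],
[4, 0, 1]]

Expand along column 2:
  − (-3) · |-6 5; 4 1| = −(-3)·(-6 − 20) = -78
  + (-1) · |6 5; 4 1| = (-1)·(6 − 20) = 14
Sum: (-78) + (14) = -64

The determinant is -64.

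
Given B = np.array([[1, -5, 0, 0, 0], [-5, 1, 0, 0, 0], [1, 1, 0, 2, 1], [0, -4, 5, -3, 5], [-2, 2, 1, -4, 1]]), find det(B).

B is block lower-triangular with a 2×2 block and a 3×3 block on the diagonal, so its determinant equals the product of the determinants of the diagonal blocks.
det of the 2×2 block = -24
det of the 3×3 block = -17
det = (-24)·(-17) = 408

408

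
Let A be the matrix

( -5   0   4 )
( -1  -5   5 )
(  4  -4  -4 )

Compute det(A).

Expand along column 2:
  + (-5) · |-5 4; 4 -4| = (-5)·(20 − 16) = -20
  − (-4) · |-5 4; -1 5| = −(-4)·(-25 − (-4)) = -84
Sum: (-20) + (-84) = -104

-104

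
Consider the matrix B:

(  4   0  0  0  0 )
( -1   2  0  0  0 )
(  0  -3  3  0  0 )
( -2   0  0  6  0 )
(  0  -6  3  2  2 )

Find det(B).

288

B is lower triangular, so det(B) is the product of the diagonal entries:
det = (4) · (2) · (3) · (6) · (2) = 288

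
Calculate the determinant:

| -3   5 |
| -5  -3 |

det = (-3)·(-3) − 5·(-5) = 9 − (-25) = 34

34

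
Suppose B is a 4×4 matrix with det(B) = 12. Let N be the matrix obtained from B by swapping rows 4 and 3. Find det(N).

-12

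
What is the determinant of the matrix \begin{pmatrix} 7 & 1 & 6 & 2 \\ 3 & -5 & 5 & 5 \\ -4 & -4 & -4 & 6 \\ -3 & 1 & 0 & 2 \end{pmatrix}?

Expand along row 4 (it has 1 zero):
  − (-3) · M_41   where M_41 = det([1 6 2; -5 5 5; -4 -4 6]) = 190
  + (1) · M_42   where M_42 = det([7 6 2; 3 5 5; -4 -4 6]) = 138
  + (2) · M_44   where M_44 = det([7 1 6; 3 -5 5; -4 -4 -4]) = 80
det = (-1)·(-3)·(190) + (+1)·(1)·(138) + (+1)·(2)·(80) = 868

The determinant is 868.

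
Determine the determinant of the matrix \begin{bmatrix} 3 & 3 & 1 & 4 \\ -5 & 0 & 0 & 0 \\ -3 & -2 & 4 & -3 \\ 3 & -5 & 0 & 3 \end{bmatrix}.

685

Expand along row 2 (it has 3 zeros):
  − (-5) · M_21   where M_21 = det([3 1 4; -2 4 -3; -5 0 3]) = 137
det = (-1)·(-5)·(137) = 685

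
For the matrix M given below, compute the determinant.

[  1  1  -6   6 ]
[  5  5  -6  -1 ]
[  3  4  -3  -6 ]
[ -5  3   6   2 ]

Expand along row 1:
  + (1) · M_11   where M_11 = det([5 -6 -1; 4 -3 -6; 3 6 2]) = 273
  − (1) · M_12   where M_12 = det([5 -6 -1; 3 -3 -6; -5 6 2]) = 3
  + (-6) · M_13   where M_13 = det([5 5 -1; 3 4 -6; -5 3 2]) = 221
  − (6) · M_14   where M_14 = det([5 5 -6; 3 4 -3; -5 3 6]) = -24
det = (+1)·(1)·(273) + (-1)·(1)·(3) + (+1)·(-6)·(221) + (-1)·(6)·(-24) = -912

|M| = -912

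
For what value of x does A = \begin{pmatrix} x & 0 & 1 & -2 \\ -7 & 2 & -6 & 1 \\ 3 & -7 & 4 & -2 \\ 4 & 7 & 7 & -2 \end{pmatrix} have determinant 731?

Expanding along the row containing x, det(A) is linear in x: det(A) = (103)·x + (319).
Set (103)·x + (319) = 731  ⇒  (103)·x = 412  ⇒  x = 4.

x = 4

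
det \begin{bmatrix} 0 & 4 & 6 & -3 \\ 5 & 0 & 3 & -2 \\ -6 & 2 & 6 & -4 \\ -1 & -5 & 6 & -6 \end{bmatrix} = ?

-42

Expand along row 1 (it has 1 zero):
  − (4) · M_12   where M_12 = det([5 3 -2; -6 6 -4; -1 6 -6]) = -96
  + (6) · M_13   where M_13 = det([5 0 -2; -6 2 -4; -1 -5 -6]) = -224
  − (-3) · M_14   where M_14 = det([5 0 3; -6 2 6; -1 -5 6]) = 306
det = (-1)·(4)·(-96) + (+1)·(6)·(-224) + (-1)·(-3)·(306) = -42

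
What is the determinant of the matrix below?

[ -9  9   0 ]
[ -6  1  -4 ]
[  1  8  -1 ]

-369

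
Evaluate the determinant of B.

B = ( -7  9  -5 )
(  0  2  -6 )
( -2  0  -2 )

|B| = 116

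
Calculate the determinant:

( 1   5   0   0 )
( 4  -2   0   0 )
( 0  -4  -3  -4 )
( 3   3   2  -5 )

-506

The matrix is block lower-triangular with a 2×2 block and a 2×2 block on the diagonal, so its determinant equals the product of the determinants of the diagonal blocks.
det of the 2×2 block = -22
det of the 2×2 block = 23
det = (-22)·(23) = -506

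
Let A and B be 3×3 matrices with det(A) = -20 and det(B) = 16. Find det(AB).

det(AB) = det(A)·det(B) = (-20)·(16) = -320

|AB| = -320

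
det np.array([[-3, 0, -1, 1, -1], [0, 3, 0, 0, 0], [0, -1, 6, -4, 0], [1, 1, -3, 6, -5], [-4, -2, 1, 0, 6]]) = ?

Expand along row 2 (it has 4 zeros):
  + (3) · M_22   where M_22 = det([-3 -1 1 -1; 0 6 -4 0; 1 -3 6 -5; -4 1 0 6]) = -564
det = (+1)·(3)·(-564) = -1692

The determinant is -1692.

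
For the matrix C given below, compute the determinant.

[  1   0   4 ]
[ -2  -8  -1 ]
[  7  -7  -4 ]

det(C) = 305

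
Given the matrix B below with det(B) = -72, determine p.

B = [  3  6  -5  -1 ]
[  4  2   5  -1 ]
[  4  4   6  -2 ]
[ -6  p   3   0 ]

-2

Expanding along the column containing p, det(B) is linear in p: det(B) = (-36)·p + (-144).
Set (-36)·p + (-144) = -72  ⇒  (-36)·p = 72  ⇒  p = -2.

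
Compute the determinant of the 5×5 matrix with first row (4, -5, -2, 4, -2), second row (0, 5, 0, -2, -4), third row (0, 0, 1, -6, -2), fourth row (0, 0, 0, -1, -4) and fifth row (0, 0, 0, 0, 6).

-120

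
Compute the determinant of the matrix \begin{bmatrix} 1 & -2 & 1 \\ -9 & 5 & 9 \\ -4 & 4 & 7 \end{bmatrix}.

-71

Expand along row 1:
  + 1 · |5 9; 4 7| = 1·(35 − 36) = -1
  − (-2) · |-9 9; -4 7| = −(-2)·(-63 − (-36)) = -54
  + 1 · |-9 5; -4 4| = 1·(-36 − (-20)) = -16
Sum: (-1) + (-54) + (-16) = -71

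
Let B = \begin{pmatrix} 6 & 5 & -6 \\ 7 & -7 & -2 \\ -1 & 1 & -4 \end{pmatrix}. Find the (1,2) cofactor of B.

30

Delete row 1 and column 2; the remaining 2×2 submatrix is [7 -2; -1 -4].
Its determinant is 7·(-4) − (-2)·(-1) = -30.
The cofactor carries sign (−1)^(1+2) = −1, so C_{1,2} = −(-30) = 30.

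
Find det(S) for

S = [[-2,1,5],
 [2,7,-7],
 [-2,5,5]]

Expand along row 1:
  + (-2) · |7 -7; 5 5| = (-2)·(35 − (-35)) = -140
  − 1 · |2 -7; -2 5| = −1·(10 − 14) = 4
  + 5 · |2 7; -2 5| = 5·(10 − (-14)) = 120
Sum: (-140) + (4) + (120) = -16

det(S) = -16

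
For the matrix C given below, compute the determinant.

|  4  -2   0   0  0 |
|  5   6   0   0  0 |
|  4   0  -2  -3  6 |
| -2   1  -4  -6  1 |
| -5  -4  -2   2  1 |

C is block lower-triangular with a 2×2 block and a 3×3 block on the diagonal, so its determinant equals the product of the determinants of the diagonal blocks.
det of the 2×2 block = 34
det of the 3×3 block = -110
det = (34)·(-110) = -3740

-3740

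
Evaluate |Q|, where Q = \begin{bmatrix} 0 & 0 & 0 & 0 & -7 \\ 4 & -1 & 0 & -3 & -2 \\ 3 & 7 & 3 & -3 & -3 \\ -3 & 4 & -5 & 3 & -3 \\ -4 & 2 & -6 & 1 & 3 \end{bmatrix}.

Expand along row 1 (it has 4 zeros):
  + (-7) · M_15   where M_15 = det([4 -1 0 -3; 3 7 3 -3; -3 4 -5 3; -4 2 -6 1]) = 580
det = (+1)·(-7)·(580) = -4060

-4060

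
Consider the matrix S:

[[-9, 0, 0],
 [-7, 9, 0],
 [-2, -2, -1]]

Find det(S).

S is lower triangular, so det(S) is the product of the diagonal entries:
det = (-9) · (9) · (-1) = 81

det(S) = 81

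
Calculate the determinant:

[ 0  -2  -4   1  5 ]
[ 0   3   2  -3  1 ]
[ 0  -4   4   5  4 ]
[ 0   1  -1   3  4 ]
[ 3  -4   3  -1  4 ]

-2169

Expand along column 1 (it has 4 zeros):
  + (3) · M_51   where M_51 = det([-2 -4 1 5; 3 2 -3 1; -4 4 5 4; 1 -1 3 4]) = -723
det = (+1)·(3)·(-723) = -2169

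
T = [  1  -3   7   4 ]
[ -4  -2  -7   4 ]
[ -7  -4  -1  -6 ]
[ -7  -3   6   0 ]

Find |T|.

-2724

Expand along row 4 (it has 1 zero):
  − (-7) · M_41   where M_41 = det([-3 7 4; -2 -7 4; -4 -1 -6]) = -438
  + (-3) · M_42   where M_42 = det([1 7 4; -4 -7 4; -7 -1 -6]) = -498
  − (6) · M_43   where M_43 = det([1 -3 4; -4 -2 4; -7 -4 -6]) = 192
det = (-1)·(-7)·(-438) + (+1)·(-3)·(-498) + (-1)·(6)·(192) = -2724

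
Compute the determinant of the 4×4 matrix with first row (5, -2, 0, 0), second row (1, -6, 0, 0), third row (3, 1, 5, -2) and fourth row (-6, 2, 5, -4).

280

The matrix is block lower-triangular with a 2×2 block and a 2×2 block on the diagonal, so its determinant equals the product of the determinants of the diagonal blocks.
det of the 2×2 block = -28
det of the 2×2 block = -10
det = (-28)·(-10) = 280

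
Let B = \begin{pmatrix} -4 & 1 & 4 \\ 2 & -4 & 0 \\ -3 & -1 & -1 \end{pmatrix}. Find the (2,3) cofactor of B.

-7

Delete row 2 and column 3; the remaining 2×2 submatrix is [-4 1; -3 -1].
Its determinant is (-4)·(-1) − 1·(-3) = 7.
The cofactor carries sign (−1)^(2+3) = −1, so C_{2,3} = −(7) = -7.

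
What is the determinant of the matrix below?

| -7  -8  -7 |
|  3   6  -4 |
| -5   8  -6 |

Expand along column 1:
  + (-7) · |6 -4; 8 -6| = (-7)·(-36 − (-32)) = 28
  − 3 · |-8 -7; 8 -6| = −3·(48 − (-56)) = -312
  + (-5) · |-8 -7; 6 -4| = (-5)·(32 − (-42)) = -370
Sum: (28) + (-312) + (-370) = -654

The determinant is -654.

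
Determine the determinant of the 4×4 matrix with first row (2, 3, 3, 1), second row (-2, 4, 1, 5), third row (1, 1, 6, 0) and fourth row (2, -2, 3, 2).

357

Expand along row 3 (it has 1 zero):
  + (1) · M_31   where M_31 = det([3 3 1; 4 1 5; -2 3 2]) = -79
  − (1) · M_32   where M_32 = det([2 3 1; -2 1 5; 2 3 2]) = 8
  + (6) · M_33   where M_33 = det([2 3 1; -2 4 5; 2 -2 2]) = 74
det = (+1)·(1)·(-79) + (-1)·(1)·(8) + (+1)·(6)·(74) = 357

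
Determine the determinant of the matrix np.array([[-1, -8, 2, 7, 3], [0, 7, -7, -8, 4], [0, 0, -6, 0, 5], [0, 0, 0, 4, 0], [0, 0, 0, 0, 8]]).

1344

The matrix is upper triangular, so the determinant is the product of the diagonal entries:
det = (-1) · (7) · (-6) · (4) · (8) = 1344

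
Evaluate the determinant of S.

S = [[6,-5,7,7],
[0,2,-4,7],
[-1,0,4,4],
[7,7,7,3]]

-4480

Expand along row 2 (it has 1 zero):
  + (2) · M_22   where M_22 = det([6 7 7; -1 4 4; 7 7 3]) = -124
  − (-4) · M_23   where M_23 = det([6 -5 7; -1 0 4; 7 7 3]) = -372
  + (7) · M_24   where M_24 = det([6 -5 7; -1 0 4; 7 7 7]) = -392
det = (+1)·(2)·(-124) + (-1)·(-4)·(-372) + (+1)·(7)·(-392) = -4480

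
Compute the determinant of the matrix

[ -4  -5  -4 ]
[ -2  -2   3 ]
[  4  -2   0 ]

-132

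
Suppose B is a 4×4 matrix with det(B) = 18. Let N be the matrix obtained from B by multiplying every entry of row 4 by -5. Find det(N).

Scaling one row by -5 multiplies the determinant by -5.
det(N) = (-5)·(18) = -90

The determinant is -90.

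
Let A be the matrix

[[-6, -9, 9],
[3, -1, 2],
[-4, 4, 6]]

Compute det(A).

det(A) = 390

Expand along column 1:
  + (-6) · |-1 2; 4 6| = (-6)·(-6 − 8) = 84
  − 3 · |-9 9; 4 6| = −3·(-54 − 36) = 270
  + (-4) · |-9 9; -1 2| = (-4)·(-18 − (-9)) = 36
Sum: (84) + (270) + (36) = 390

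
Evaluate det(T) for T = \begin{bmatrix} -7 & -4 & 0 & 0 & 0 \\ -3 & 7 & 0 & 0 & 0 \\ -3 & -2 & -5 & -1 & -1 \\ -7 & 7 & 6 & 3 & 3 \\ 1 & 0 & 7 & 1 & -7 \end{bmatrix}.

|T| = -4392

T is block lower-triangular with a 2×2 block and a 3×3 block on the diagonal, so its determinant equals the product of the determinants of the diagonal blocks.
det of the 2×2 block = -61
det of the 3×3 block = 72
det = (-61)·(72) = -4392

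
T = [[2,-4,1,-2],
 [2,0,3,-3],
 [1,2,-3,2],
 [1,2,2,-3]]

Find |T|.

Expand along row 2 (it has 1 zero):
  − (2) · M_21   where M_21 = det([-4 1 -2; 2 -3 2; 2 2 -3]) = -30
  − (3) · M_23   where M_23 = det([2 -4 -2; 1 2 2; 1 2 -3]) = -40
  + (-3) · M_24   where M_24 = det([2 -4 1; 1 2 -3; 1 2 2]) = 40
det = (-1)·(2)·(-30) + (-1)·(3)·(-40) + (+1)·(-3)·(40) = 60

|T| = 60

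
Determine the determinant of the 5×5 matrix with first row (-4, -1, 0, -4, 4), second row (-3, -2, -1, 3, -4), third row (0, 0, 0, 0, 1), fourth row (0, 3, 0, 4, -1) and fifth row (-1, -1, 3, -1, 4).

-288

Expand along row 3 (it has 4 zeros):
  + (1) · M_35   where M_35 = det([-4 -1 0 -4; -3 -2 -1 3; 0 3 0 4; -1 -1 3 -1]) = -288
det = (+1)·(1)·(-288) = -288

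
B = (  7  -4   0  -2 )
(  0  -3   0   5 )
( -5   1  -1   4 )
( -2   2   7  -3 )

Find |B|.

Expand along row 2 (it has 2 zeros):
  + (-3) · M_22   where M_22 = det([7 0 -2; -5 -1 4; -2 7 -3]) = -101
  + (5) · M_24   where M_24 = det([7 -4 0; -5 1 -1; -2 2 7]) = -85
det = (+1)·(-3)·(-101) + (+1)·(5)·(-85) = -122

|B| = -122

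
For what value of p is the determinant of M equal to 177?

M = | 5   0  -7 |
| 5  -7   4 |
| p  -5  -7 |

p = 7

Expanding along the column containing p, det(M) is linear in p: det(M) = (-49)·p + (520).
Set (-49)·p + (520) = 177  ⇒  (-49)·p = -343  ⇒  p = 7.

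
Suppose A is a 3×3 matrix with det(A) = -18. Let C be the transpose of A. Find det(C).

det(Aᵀ) = det(A).
det(C) = (1)·(-18) = -18

The determinant is -18.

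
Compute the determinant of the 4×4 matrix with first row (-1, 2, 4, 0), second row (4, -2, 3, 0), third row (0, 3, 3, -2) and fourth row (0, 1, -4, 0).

86

Expand along column 4 (it has 3 zeros):
  − (-2) · M_34   where M_34 = det([-1 2 4; 4 -2 3; 0 1 -4]) = 43
det = (-1)·(-2)·(43) = 86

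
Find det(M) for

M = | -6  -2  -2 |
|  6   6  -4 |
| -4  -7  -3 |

Expand along column 1:
  + (-6) · |6 -4; -7 -3| = (-6)·(-18 − 28) = 276
  − 6 · |-2 -2; -7 -3| = −6·(6 − 14) = 48
  + (-4) · |-2 -2; 6 -4| = (-4)·(8 − (-12)) = -80
Sum: (276) + (48) + (-80) = 244

244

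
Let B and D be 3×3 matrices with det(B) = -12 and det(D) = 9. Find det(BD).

|BD| = -108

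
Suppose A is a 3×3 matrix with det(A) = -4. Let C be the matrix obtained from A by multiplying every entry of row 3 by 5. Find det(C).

Scaling one row by 5 multiplies the determinant by 5.
det(C) = (5)·(-4) = -20

|C| = -20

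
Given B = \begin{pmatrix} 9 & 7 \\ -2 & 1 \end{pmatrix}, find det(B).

The determinant is 23.

det(B) = 9·1 − 7·(-2) = 9 − (-14) = 23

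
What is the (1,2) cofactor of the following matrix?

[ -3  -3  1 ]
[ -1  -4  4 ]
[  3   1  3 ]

The cofactor is 15.

Delete row 1 and column 2; the remaining 2×2 submatrix is [-1 4; 3 3].
Its determinant is (-1)·3 − 4·3 = -15.
The cofactor carries sign (−1)^(1+2) = −1, so C_{1,2} = −(-15) = 15.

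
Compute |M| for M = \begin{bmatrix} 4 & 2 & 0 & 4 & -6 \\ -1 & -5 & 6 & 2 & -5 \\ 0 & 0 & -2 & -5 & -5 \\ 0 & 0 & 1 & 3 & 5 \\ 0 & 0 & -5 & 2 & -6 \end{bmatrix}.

M is block upper-triangular with a 2×2 block and a 3×3 block on the diagonal, so its determinant equals the product of the determinants of the diagonal blocks.
det of the 2×2 block = -18
det of the 3×3 block = 66
det = (-18)·(66) = -1188

|M| = -1188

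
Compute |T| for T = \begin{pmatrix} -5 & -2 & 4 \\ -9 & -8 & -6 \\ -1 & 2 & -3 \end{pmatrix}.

det(T) = -242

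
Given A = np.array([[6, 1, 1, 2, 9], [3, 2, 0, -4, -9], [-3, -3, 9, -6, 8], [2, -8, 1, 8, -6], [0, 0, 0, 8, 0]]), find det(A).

det(A) = 53936

Expand along row 5 (it has 4 zeros):
  − (8) · M_54   where M_54 = det([6 1 1 9; 3 2 0 -9; -3 -3 9 8; 2 -8 1 -6]) = -6742
det = (-1)·(8)·(-6742) = 53936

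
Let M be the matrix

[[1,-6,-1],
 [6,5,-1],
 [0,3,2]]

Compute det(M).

Expand along row 3:
  − 3 · |1 -1; 6 -1| = −3·(-1 − (-6)) = -15
  + 2 · |1 -6; 6 5| = 2·(5 − (-36)) = 82
Sum: (-15) + (82) = 67

67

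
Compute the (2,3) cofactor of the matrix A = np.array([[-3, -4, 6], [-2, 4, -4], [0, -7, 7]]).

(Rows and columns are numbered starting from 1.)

Delete row 2 and column 3; the remaining 2×2 submatrix is [-3 -4; 0 -7].
Its determinant is (-3)·(-7) − (-4)·0 = 21.
The cofactor carries sign (−1)^(2+3) = −1, so C_{2,3} = −(21) = -21.

The cofactor is -21.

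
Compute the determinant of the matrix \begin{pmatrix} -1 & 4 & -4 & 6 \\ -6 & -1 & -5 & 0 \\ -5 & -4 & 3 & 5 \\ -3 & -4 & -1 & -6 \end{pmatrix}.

Expand along row 2 (it has 1 zero):
  − (-6) · M_21   where M_21 = det([4 -4 6; -4 3 5; -4 -1 -6]) = 220
  + (-1) · M_22   where M_22 = det([-1 -4 6; -5 3 5; -3 -1 -6]) = 277
  − (-5) · M_23   where M_23 = det([-1 4 6; -5 -4 5; -3 -4 -6]) = -176
det = (-1)·(-6)·(220) + (+1)·(-1)·(277) + (-1)·(-5)·(-176) = 163

The determinant is 163.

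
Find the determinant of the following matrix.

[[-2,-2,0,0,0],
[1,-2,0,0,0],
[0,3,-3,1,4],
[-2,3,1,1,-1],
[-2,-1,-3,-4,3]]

The matrix is block lower-triangular with a 2×2 block and a 3×3 block on the diagonal, so its determinant equals the product of the determinants of the diagonal blocks.
det of the 2×2 block = 6
det of the 3×3 block = -1
det = (6)·(-1) = -6

-6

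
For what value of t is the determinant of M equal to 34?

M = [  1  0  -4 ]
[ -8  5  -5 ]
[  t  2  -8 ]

t = 0

Expanding along the row containing t, det(M) is linear in t: det(M) = (20)·t + (34).
Set (20)·t + (34) = 34  ⇒  (20)·t = 0  ⇒  t = 0.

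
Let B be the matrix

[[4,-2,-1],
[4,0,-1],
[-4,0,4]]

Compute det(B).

24

Expand along column 2:
  − (-2) · |4 -1; -4 4| = −(-2)·(16 − 4) = 24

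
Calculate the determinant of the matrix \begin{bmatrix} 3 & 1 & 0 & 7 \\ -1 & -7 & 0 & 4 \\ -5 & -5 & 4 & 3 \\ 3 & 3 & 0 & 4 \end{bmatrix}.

Expand along column 3 (it has 3 zeros):
  + (4) · M_33   where M_33 = det([3 1 7; -1 -7 4; 3 3 4]) = 22
det = (+1)·(4)·(22) = 88

88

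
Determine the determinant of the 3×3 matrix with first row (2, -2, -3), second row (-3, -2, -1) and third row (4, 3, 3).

The determinant is -13.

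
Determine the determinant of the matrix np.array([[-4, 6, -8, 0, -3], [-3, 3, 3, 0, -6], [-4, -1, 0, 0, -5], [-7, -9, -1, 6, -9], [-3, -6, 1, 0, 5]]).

Expand along column 4 (it has 4 zeros):
  + (6) · M_44   where M_44 = det([-4 6 -8 -3; -3 3 3 -6; -4 -1 0 -5; -3 -6 1 5]) = -1626
det = (+1)·(6)·(-1626) = -9756

-9756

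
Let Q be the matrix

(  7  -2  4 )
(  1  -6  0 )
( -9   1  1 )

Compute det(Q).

Expand along column 3:
  + 4 · |1 -6; -9 1| = 4·(1 − 54) = -212
  + 1 · |7 -2; 1 -6| = 1·(-42 − (-2)) = -40
Sum: (-212) + (-40) = -252

-252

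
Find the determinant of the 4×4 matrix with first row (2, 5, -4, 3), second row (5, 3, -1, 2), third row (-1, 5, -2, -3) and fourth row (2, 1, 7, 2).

-878

Expand along row 1:
  + (2) · M_11   where M_11 = det([3 -1 2; 5 -2 -3; 1 7 2]) = 138
  − (5) · M_12   where M_12 = det([5 -1 2; -1 -2 -3; 2 7 2]) = 83
  + (-4) · M_13   where M_13 = det([5 3 2; -1 5 -3; 2 1 2]) = 31
  − (3) · M_14   where M_14 = det([5 3 -1; -1 5 -2; 2 1 7]) = 205
det = (+1)·(2)·(138) + (-1)·(5)·(83) + (+1)·(-4)·(31) + (-1)·(3)·(205) = -878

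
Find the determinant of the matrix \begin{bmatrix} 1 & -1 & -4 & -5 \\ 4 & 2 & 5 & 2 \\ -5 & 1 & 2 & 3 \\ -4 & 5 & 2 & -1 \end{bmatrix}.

The determinant is -178.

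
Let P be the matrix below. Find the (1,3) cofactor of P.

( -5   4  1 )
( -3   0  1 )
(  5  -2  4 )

The cofactor is 6.

Delete row 1 and column 3; the remaining 2×2 submatrix is [-3 0; 5 -2].
Its determinant is (-3)·(-2) − 0·5 = 6.
The cofactor carries sign (−1)^(1+3) = +1, so C_{1,3} = +(6) = 6.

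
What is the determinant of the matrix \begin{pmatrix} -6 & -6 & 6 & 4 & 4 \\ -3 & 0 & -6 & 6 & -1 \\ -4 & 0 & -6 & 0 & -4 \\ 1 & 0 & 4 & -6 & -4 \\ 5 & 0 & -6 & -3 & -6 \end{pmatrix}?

7596

Expand along column 2 (it has 4 zeros):
  − (-6) · M_12   where M_12 = det([-3 -6 6 -1; -4 -6 0 -4; 1 4 -6 -4; 5 -6 -3 -6]) = 1266
det = (-1)·(-6)·(1266) = 7596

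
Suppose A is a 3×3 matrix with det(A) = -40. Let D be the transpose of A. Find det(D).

-40

det(Aᵀ) = det(A).
det(D) = (1)·(-40) = -40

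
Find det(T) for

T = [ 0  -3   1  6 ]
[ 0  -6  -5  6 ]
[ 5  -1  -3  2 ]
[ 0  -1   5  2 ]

Expand along column 1 (it has 3 zeros):
  + (5) · M_31   where M_31 = det([-3 1 6; -6 -5 6; -1 5 2]) = -84
det = (+1)·(5)·(-84) = -420

|T| = -420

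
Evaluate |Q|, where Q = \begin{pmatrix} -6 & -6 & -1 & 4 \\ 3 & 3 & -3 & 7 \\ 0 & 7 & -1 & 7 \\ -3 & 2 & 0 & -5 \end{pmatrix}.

Expand along row 3 (it has 1 zero):
  − (7) · M_32   where M_32 = det([-6 -1 4; 3 -3 7; -3 0 -5]) = -120
  + (-1) · M_33   where M_33 = det([-6 -6 4; 3 3 7; -3 2 -5]) = 270
  − (7) · M_34   where M_34 = det([-6 -6 -1; 3 3 -3; -3 2 0]) = -105
det = (-1)·(7)·(-120) + (+1)·(-1)·(270) + (-1)·(7)·(-105) = 1305

The determinant is 1305.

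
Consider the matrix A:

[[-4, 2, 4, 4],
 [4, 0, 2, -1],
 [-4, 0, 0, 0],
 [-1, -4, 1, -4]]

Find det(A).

Expand along row 3 (it has 3 zeros):
  + (-4) · M_31   where M_31 = det([2 4 4; 0 2 -1; -4 1 -4]) = 34
det = (+1)·(-4)·(34) = -136

|A| = -136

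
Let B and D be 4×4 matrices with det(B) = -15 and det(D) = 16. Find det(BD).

-240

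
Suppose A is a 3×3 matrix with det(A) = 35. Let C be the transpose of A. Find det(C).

det(Aᵀ) = det(A).
det(C) = (1)·(35) = 35

The determinant is 35.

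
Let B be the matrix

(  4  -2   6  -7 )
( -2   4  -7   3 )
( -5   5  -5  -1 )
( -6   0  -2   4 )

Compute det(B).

-154

Expand along row 4 (it has 1 zero):
  − (-6) · M_41   where M_41 = det([-2 6 -7; 4 -7 3; 5 -5 -1]) = -35
  − (-2) · M_43   where M_43 = det([4 -2 -7; -2 4 3; -5 5 -1]) = -112
  + (4) · M_44   where M_44 = det([4 -2 6; -2 4 -7; -5 5 -5]) = 70
det = (-1)·(-6)·(-35) + (-1)·(-2)·(-112) + (+1)·(4)·(70) = -154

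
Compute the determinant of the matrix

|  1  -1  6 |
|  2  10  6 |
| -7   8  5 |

Expand along column 1:
  + 1 · |10 6; 8 5| = 1·(50 − 48) = 2
  − 2 · |-1 6; 8 5| = −2·(-5 − 48) = 106
  + (-7) · |-1 6; 10 6| = (-7)·(-6 − 60) = 462
Sum: (2) + (106) + (462) = 570

570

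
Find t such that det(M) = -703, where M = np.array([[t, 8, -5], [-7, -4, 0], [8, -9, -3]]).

Expanding along the row containing t, det(M) is linear in t: det(M) = (12)·t + (-643).
Set (12)·t + (-643) = -703  ⇒  (12)·t = -60  ⇒  t = -5.

-5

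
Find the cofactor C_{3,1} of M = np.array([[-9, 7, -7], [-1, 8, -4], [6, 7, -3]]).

Delete row 3 and column 1; the remaining 2×2 submatrix is [7 -7; 8 -4].
Its determinant is 7·(-4) − (-7)·8 = 28.
The cofactor carries sign (−1)^(3+1) = +1, so C_{3,1} = +(28) = 28.

The cofactor is 28.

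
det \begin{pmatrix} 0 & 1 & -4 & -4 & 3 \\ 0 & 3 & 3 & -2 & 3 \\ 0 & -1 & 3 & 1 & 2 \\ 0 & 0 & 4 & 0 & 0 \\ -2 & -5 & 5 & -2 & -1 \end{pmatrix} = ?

-256

Expand along row 4 (it has 4 zeros):
  − (4) · M_43   where M_43 = det([0 1 -4 3; 0 3 -2 3; 0 -1 1 2; -2 -5 -2 -1]) = 64
det = (-1)·(4)·(64) = -256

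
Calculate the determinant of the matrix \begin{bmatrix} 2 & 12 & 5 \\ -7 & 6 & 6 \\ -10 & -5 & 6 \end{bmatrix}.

391

Expand along row 1:
  + 2 · |6 6; -5 6| = 2·(36 − (-30)) = 132
  − 12 · |-7 6; -10 6| = −12·(-42 − (-60)) = -216
  + 5 · |-7 6; -10 -5| = 5·(35 − (-60)) = 475
Sum: (132) + (-216) + (475) = 391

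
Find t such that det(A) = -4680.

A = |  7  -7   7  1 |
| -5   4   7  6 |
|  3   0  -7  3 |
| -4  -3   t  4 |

Expanding along the row containing t, det(A) is linear in t: det(A) = (159)·t + (-4998).
Set (159)·t + (-4998) = -4680  ⇒  (159)·t = 318  ⇒  t = 2.

t = 2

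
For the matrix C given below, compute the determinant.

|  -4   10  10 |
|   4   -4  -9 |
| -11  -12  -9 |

Expand along row 1:
  + (-4) · |-4 -9; -12 -9| = (-4)·(36 − 108) = 288
  − 10 · |4 -9; -11 -9| = −10·(-36 − 99) = 1350
  + 10 · |4 -4; -11 -12| = 10·(-48 − 44) = -920
Sum: (288) + (1350) + (-920) = 718

The determinant is 718.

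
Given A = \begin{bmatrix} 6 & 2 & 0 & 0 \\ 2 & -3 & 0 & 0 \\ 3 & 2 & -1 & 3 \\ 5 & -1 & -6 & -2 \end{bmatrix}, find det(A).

A is block lower-triangular with a 2×2 block and a 2×2 block on the diagonal, so its determinant equals the product of the determinants of the diagonal blocks.
det of the 2×2 block = -22
det of the 2×2 block = 20
det = (-22)·(20) = -440

-440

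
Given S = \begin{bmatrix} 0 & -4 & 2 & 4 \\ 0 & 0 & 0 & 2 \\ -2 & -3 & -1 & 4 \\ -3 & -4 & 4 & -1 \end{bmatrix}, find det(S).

-92

Expand along row 2 (it has 3 zeros):
  + (2) · M_24   where M_24 = det([0 -4 2; -2 -3 -1; -3 -4 4]) = -46
det = (+1)·(2)·(-46) = -92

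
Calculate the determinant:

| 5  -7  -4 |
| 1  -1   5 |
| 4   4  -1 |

Expand along column 1:
  + 5 · |-1 5; 4 -1| = 5·(1 − 20) = -95
  − 1 · |-7 -4; 4 -1| = −1·(7 − (-16)) = -23
  + 4 · |-7 -4; -1 5| = 4·(-35 − 4) = -156
Sum: (-95) + (-23) + (-156) = -274

-274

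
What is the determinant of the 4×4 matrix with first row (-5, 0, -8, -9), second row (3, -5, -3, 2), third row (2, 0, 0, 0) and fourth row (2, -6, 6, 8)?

Expand along row 3 (it has 3 zeros):
  + (2) · M_31   where M_31 = det([0 -8 -9; -5 -3 2; -6 6 8]) = 208
det = (+1)·(2)·(208) = 416

416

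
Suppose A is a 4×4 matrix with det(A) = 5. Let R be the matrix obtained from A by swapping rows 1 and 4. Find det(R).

-5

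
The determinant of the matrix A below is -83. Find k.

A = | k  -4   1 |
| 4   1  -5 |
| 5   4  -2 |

-9

Expanding along the column containing k, det(A) is linear in k: det(A) = (18)·k + (79).
Set (18)·k + (79) = -83  ⇒  (18)·k = -162  ⇒  k = -9.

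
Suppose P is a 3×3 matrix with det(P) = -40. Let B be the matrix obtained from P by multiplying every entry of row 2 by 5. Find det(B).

-200

Scaling one row by 5 multiplies the determinant by 5.
det(B) = (5)·(-40) = -200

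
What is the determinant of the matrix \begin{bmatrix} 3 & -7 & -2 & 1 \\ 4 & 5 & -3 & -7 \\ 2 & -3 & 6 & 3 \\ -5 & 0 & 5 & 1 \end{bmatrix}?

-1503

Expand along row 4 (it has 1 zero):
  − (-5) · M_41   where M_41 = det([-7 -2 1; 5 -3 -7; -3 6 3]) = -222
  − (5) · M_43   where M_43 = det([3 -7 1; 4 5 -7; 2 -3 3]) = 142
  + (1) · M_44   where M_44 = det([3 -7 -2; 4 5 -3; 2 -3 6]) = 317
det = (-1)·(-5)·(-222) + (-1)·(5)·(142) + (+1)·(1)·(317) = -1503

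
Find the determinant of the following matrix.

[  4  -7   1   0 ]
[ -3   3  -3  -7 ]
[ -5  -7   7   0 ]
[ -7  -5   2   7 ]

The determinant is -3843.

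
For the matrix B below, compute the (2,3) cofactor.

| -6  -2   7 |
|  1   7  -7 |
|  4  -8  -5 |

Delete row 2 and column 3; the remaining 2×2 submatrix is [-6 -2; 4 -8].
Its determinant is (-6)·(-8) − (-2)·4 = 56.
The cofactor carries sign (−1)^(2+3) = −1, so C_{2,3} = −(56) = -56.

-56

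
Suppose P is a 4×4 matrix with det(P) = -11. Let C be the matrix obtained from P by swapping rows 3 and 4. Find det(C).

det(C) = 11

Swapping two rows multiplies the determinant by −1.
det(C) = (-1)·(-11) = 11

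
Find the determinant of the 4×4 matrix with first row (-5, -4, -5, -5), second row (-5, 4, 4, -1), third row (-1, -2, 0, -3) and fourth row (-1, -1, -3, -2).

184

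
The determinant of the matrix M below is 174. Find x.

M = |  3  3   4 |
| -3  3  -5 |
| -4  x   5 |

x = -8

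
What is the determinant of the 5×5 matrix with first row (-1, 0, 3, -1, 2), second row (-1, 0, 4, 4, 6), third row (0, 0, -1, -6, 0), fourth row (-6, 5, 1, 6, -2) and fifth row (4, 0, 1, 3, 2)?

-1530

Expand along column 2 (it has 4 zeros):
  + (5) · M_42   where M_42 = det([-1 3 -1 2; -1 4 4 6; 0 -1 -6 0; 4 1 3 2]) = -306
det = (+1)·(5)·(-306) = -1530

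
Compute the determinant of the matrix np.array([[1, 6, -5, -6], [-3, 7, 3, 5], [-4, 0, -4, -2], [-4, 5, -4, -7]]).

1560

Expand along row 3 (it has 1 zero):
  + (-4) · M_31   where M_31 = det([6 -5 -6; 7 3 5; 5 -4 -7]) = -118
  + (-4) · M_33   where M_33 = det([1 6 -6; -3 7 5; -4 5 -7]) = -398
  − (-2) · M_34   where M_34 = det([1 6 -5; -3 7 3; -4 5 -4]) = -252
det = (+1)·(-4)·(-118) + (+1)·(-4)·(-398) + (-1)·(-2)·(-252) = 1560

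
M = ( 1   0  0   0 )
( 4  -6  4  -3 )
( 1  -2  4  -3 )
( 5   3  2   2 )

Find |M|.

Expand along row 1 (it has 3 zeros):
  + (1) · M_11   where M_11 = det([-6 4 -3; -2 4 -3; 3 2 2]) = -56
det = (+1)·(1)·(-56) = -56

|M| = -56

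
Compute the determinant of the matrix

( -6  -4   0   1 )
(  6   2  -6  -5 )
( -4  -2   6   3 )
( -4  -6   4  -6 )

Expand along row 1 (it has 1 zero):
  + (-6) · M_11   where M_11 = det([2 -6 -5; -2 6 3; -6 4 -6]) = -56
  − (-4) · M_12   where M_12 = det([6 -6 -5; -4 6 3; -4 4 -6]) = -112
  − (1) · M_14   where M_14 = det([6 2 -6; -4 -2 6; -4 -6 4]) = 56
det = (+1)·(-6)·(-56) + (-1)·(-4)·(-112) + (-1)·(1)·(56) = -168

The determinant is -168.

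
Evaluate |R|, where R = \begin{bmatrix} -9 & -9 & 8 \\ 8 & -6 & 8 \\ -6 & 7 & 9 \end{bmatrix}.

Expand along row 1:
  + (-9) · |-6 8; 7 9| = (-9)·(-54 − 56) = 990
  − (-9) · |8 8; -6 9| = −(-9)·(72 − (-48)) = 1080
  + 8 · |8 -6; -6 7| = 8·(56 − 36) = 160
Sum: (990) + (1080) + (160) = 2230

|R| = 2230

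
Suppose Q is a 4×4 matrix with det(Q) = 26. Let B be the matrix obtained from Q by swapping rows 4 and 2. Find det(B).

Swapping two rows multiplies the determinant by −1.
det(B) = (-1)·(26) = -26

-26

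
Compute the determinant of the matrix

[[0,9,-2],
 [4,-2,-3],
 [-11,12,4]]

Expand along row 1:
  − 9 · |4 -3; -11 4| = −9·(16 − 33) = 153
  + (-2) · |4 -2; -11 12| = (-2)·(48 − 22) = -52
Sum: (153) + (-52) = 101

101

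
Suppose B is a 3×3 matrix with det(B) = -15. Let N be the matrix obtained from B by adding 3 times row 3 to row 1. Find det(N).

Adding a multiple of one row to another leaves the determinant unchanged.
det(N) = (1)·(-15) = -15

-15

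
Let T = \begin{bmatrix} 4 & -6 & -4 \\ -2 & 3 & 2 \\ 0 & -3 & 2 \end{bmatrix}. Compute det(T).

Expand along row 3:
  − (-3) · |4 -4; -2 2| = −(-3)·(8 − 8) = 0
  + 2 · |4 -6; -2 3| = 2·(12 − 12) = 0
Sum: (0) + (0) = 0

|T| = 0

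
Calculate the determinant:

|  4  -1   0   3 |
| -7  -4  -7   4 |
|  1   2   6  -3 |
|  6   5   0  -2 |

-273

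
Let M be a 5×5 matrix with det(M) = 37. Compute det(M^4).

1874161

det(M^4) = (det M)^4 = (37)^4 = 1874161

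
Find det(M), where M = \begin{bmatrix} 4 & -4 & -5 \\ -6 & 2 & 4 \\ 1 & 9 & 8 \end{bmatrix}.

|M| = -8

Expand along column 1:
  + 4 · |2 4; 9 8| = 4·(16 − 36) = -80
  − (-6) · |-4 -5; 9 8| = −(-6)·(-32 − (-45)) = 78
  + 1 · |-4 -5; 2 4| = 1·(-16 − (-10)) = -6
Sum: (-80) + (78) + (-6) = -8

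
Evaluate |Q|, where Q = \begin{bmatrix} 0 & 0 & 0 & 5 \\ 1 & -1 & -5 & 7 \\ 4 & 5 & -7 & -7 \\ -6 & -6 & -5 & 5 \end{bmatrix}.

Expand along row 1 (it has 3 zeros):
  − (5) · M_14   where M_14 = det([1 -1 -5; 4 5 -7; -6 -6 -5]) = -159
det = (-1)·(5)·(-159) = 795

The determinant is 795.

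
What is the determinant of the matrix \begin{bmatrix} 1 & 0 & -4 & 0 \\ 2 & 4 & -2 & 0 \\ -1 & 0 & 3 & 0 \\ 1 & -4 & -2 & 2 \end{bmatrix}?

-8

Expand along column 4 (it has 3 zeros):
  + (2) · M_44   where M_44 = det([1 0 -4; 2 4 -2; -1 0 3]) = -4
det = (+1)·(2)·(-4) = -8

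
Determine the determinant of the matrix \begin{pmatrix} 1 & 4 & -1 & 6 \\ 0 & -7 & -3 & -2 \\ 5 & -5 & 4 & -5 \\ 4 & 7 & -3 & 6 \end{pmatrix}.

Expand along row 2 (it has 1 zero):
  + (-7) · M_22   where M_22 = det([1 -1 6; 5 4 -5; 4 -3 6]) = -127
  − (-3) · M_23   where M_23 = det([1 4 6; 5 -5 -5; 4 7 6]) = 135
  + (-2) · M_24   where M_24 = det([1 4 -1; 5 -5 4; 4 7 -3]) = 56
det = (+1)·(-7)·(-127) + (-1)·(-3)·(135) + (+1)·(-2)·(56) = 1182

1182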